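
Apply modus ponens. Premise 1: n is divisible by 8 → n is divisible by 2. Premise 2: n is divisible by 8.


Modus ponens: from (P → Q) and P, infer Q.
P = 'n is divisible by 8' is asserted, and P → Q holds, so Q follows.

n is divisible by 2.


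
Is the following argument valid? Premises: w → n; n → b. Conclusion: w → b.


This matches the form of hypothetical syllogism: the conclusion follows in every model of the premises.

Valid.


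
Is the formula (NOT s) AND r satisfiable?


Search for a satisfying assignment over {r, s}.
Try r=T, s=F: the formula evaluates to T.
A satisfying assignment exists.

Satisfiable.


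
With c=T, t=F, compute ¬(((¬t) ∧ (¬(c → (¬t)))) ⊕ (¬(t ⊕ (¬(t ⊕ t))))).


Substitute c=T, t=F:
… (earlier sub-steps elided)
¬t = T
c → (¬t) = T → T = T
¬(c → (¬t)) = F
(¬t) ∧ (¬(c → (¬t))) = T ∧ F = F
t ⊕ t = F ⊕ F = F
¬(t ⊕ t) = T
t ⊕ (¬(t ⊕ t)) = F ⊕ T = T
¬(t ⊕ (¬(t ⊕ t))) = F
((¬t) ∧ (¬(c → (¬t)))) ⊕ (¬(t ⊕ (¬(t ⊕ t)))) = F ⊕ F = F
¬(((¬t) ∧ (¬(c → (¬t)))) ⊕ (¬(t ⊕ (¬(t ⊕ t))))) = T

T


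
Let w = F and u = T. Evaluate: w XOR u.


Exclusive or is true when exactly one operand is true.
Substitute: w=F, u=T.
F XOR T evaluates to T.

T


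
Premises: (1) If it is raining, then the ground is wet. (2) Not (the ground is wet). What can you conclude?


Modus tollens: from (P → Q) and ¬Q, infer ¬P.
Q = 'the ground is wet' is denied; since P → Q, P must also fail.

Not (it is raining).


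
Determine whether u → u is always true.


Build the truth table over {u}:
u | φ
-----
F | T
T | T
Every row evaluates to true.

Yes, it is a tautology.


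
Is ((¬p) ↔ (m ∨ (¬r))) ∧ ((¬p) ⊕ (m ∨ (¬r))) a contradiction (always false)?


Truth table over {m, p, r}:
m | p | r | φ
-------------
F | F | F | F
T | F | F | F
F | T | F | F
T | T | F | F
F | F | T | F
T | F | T | F
F | T | T | F
T | T | T | F
Every row is false.

Yes, it is a contradiction.


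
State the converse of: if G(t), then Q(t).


The converse of (P → Q) is (Q → P). It is not in general equivalent to the original.
Here P = 'G(t)' and Q = 'Q(t)'.

If Q(t), then G(t).


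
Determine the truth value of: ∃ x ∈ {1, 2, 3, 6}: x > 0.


Evaluate the predicate on each element: 1:T, 2:T, 3:T, 6:T.
Witness x = 1 satisfies the predicate.

T


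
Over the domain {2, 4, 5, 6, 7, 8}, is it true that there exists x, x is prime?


Evaluate the predicate on each element: 2:T, 4:F, 5:T, 6:F, 7:T, 8:F.
Witness x = 2 satisfies the predicate.

T


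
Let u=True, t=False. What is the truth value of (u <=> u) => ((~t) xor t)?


Substitute u=True, t=False:
u <=> u = True <=> True = True
~t = True
(~t) xor t = True xor False = True
(u <=> u) => ((~t) xor t) = True => True = True

True


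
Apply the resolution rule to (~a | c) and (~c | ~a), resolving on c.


The clauses contain complementary literals c and ~c.
Resolution eliminates this pair and disjoins the remaining literals (merging duplicates).

~a


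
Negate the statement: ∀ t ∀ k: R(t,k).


Negation flips each quantifier (∀↔∃) and negates the inner predicate.
¬(∀ t ∀ k: φ) = ∃ t ∃ k: ¬φ.

∃ t ∃ k: ¬(R(t,k))


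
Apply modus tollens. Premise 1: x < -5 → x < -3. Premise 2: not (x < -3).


Modus tollens: from (P → Q) and ¬Q, infer ¬P.
Q = 'x < -3' is denied; since P → Q, P must also fail.

Not (x < -5).


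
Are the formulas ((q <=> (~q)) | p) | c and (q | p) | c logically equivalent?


Compare truth tables:
c | p | q | φ | ψ
-----------------
False | False | False | False | False
True | False | False | True | True
False | True | False | True | True
True | True | False | True | True
False | False | True | False | True
True | False | True | True | True
False | True | True | True | True
True | True | True | True | True
They differ at row 5 (c=False, p=False, q=True): φ=False but ψ=True.

No, they are not logically equivalent.


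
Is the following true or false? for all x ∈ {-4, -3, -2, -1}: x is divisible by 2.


Evaluate the predicate on each element: -4:T, -3:F, -2:T, -1:F.
Counterexample x = -3 fails the predicate.

F


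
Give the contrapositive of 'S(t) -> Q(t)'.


The contrapositive of (P → Q) is (¬Q → ¬P); it is logically equivalent to the original.
Here P = 'S(t)' and Q = 'Q(t)'.

If not (Q(t)), then not (S(t)).


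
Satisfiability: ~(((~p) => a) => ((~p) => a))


Check all 4 assignments over {a, p}:
a | p | φ
---------
False | False | False
True | False | False
False | True | False
True | True | False
No assignment makes the formula true.

Unsatisfiable.


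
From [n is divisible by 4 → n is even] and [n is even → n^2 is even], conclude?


Hypothetical syllogism: from (P → Q) and (Q → R), infer (P → R).
Chain the two implications through the shared middle term 'n is even'.

n is divisible by 4 → n^2 is even


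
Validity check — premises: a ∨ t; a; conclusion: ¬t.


This is affirming a disjunct (fallacy). There exist truth assignments where the premises are all true but the conclusion is false.

Invalid.


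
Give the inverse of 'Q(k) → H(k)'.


The inverse of (P → Q) is (¬P → ¬Q). It is equivalent to the converse, not to the original.
Here P = 'Q(k)' and Q = 'H(k)'.

If not (Q(k)), then not (H(k)).


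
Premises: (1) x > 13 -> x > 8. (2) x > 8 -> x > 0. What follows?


Hypothetical syllogism: from (P → Q) and (Q → R), infer (P → R).
Chain the two implications through the shared middle term 'x > 8'.

x > 13 -> x > 0


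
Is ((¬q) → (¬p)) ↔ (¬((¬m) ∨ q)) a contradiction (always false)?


Truth table over {m, p, q}:
m | p | q | φ
-------------
F | F | F | F
T | F | F | T
F | T | F | T
T | T | F | F
F | F | T | F
T | F | T | F
F | T | T | F
T | T | T | F
Satisfying assignment at row 2: m=T, p=F, q=F gives T.

No, it is not a contradiction.


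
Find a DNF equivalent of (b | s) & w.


Step 1: Distribute ∧ over ∨: (b ∨ s) ∧ w = (b ∧ w) ∨ (s ∧ w).

(b & w) | (s & w)


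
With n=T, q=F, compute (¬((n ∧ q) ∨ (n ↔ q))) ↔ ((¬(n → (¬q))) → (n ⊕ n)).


Substitute n=T, q=F:
n ∧ q = T ∧ F = F
n ↔ q = T ↔ F = F
(n ∧ q) ∨ (n ↔ q) = F ∨ F = F
¬((n ∧ q) ∨ (n ↔ q)) = T
¬q = T
n → (¬q) = T → T = T
¬(n → (¬q)) = F
n ⊕ n = T ⊕ T = F
(¬(n → (¬q))) → (n ⊕ n) = F → F = T
(¬((n ∧ q) ∨ (n ↔ q))) ↔ ((¬(n → (¬q))) → (n ⊕ n)) = T ↔ T = T

T


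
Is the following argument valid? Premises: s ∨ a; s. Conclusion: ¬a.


This is affirming a disjunct (fallacy). There exist truth assignments where the premises are all true but the conclusion is false.

Invalid.


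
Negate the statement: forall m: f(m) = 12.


¬(forall x: φ) = exists x: ¬φ, and ¬(exists x: φ) = forall x: ¬φ.
Apply to the universal statement.

exists m: ~(f(m) = 12)


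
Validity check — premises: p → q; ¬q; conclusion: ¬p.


This matches the form of modus tollens: the conclusion follows in every model of the premises.

Valid.


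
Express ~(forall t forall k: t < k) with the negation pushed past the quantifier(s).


Negation flips each quantifier (∀↔∃) and negates the inner predicate.
¬(forall t forall k: φ) = exists t exists k: ¬φ.

exists t exists k: ~(t < k)


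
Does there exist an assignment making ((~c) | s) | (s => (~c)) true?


Search for a satisfying assignment over {c, s}.
Try c=False, s=False: the formula evaluates to True.
A satisfying assignment exists.

Satisfiable.


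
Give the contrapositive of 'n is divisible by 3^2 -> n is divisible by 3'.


The contrapositive of (P → Q) is (¬Q → ¬P); it is logically equivalent to the original.
Here P = 'n is divisible by 3^2' and Q = 'n is divisible by 3'.

If not (n is divisible by 3), then not (n is divisible by 3^2).


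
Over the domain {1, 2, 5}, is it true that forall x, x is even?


Evaluate the predicate on each element: 1:False, 2:True, 5:False.
Counterexample x = 1 fails the predicate.

False


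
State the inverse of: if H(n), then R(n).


The inverse of (P → Q) is (¬P → ¬Q). It is equivalent to the converse, not to the original.
Here P = 'H(n)' and Q = 'R(n)'.

If not (H(n)), then not (R(n)).


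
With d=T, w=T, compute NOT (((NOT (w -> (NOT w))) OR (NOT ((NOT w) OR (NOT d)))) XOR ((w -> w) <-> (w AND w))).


Substitute d=T, w=T:
… (earlier sub-steps elided)
NOT w = F
NOT d = F
(NOT w) OR (NOT d) = F OR F = F
NOT ((NOT w) OR (NOT d)) = T
(NOT (w -> (NOT w))) OR (NOT ((NOT w) OR (NOT d))) = T OR T = T
w -> w = T -> T = T
w AND w = T AND T = T
(w -> w) <-> (w AND w) = T <-> T = T
((NOT (w -> (NOT w))) OR (NOT ((NOT w) OR (NOT d)))) XOR ((w -> w) <-> (w AND w)) = T XOR T = F
NOT (((NOT (w -> (NOT w))) OR (NOT ((NOT w) OR (NOT d)))) XOR ((w -> w) <-> (w AND w))) = T

T


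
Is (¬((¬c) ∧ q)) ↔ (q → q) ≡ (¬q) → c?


Compare truth tables:
c | q | φ | ψ
-------------
F | F | T | F
T | F | T | T
F | T | F | T
T | T | T | T
They differ at row 1 (c=F, q=F): φ=T but ψ=F.

No, they are not logically equivalent.


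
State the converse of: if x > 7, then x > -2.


The converse of (P → Q) is (Q → P). It is not in general equivalent to the original.
Here P = 'x > 7' and Q = 'x > -2'.

If x > -2, then x > 7.


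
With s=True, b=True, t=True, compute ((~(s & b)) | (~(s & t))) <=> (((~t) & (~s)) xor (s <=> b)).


Substitute s=True, b=True, t=True:
… (earlier sub-steps elided)
~(s & b) = False
s & t = True & True = True
~(s & t) = False
(~(s & b)) | (~(s & t)) = False | False = False
~t = False
~s = False
(~t) & (~s) = False & False = False
s <=> b = True <=> True = True
((~t) & (~s)) xor (s <=> b) = False xor True = True
((~(s & b)) | (~(s & t))) <=> (((~t) & (~s)) xor (s <=> b)) = False <=> True = False

False


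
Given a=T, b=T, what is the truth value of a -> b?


Implication is false only when antecedent is true and consequent is false.
Substitute: a=T, b=T.
T -> T evaluates to T.

T


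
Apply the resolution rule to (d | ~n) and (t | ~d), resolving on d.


The clauses contain complementary literals d and ~d.
Resolution eliminates this pair and disjoins the remaining literals (merging duplicates).

(~n | t)


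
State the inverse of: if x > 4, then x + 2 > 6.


The inverse of (P → Q) is (¬P → ¬Q). It is equivalent to the converse, not to the original.
Here P = 'x > 4' and Q = 'x + 2 > 6'.

If not (x > 4), then not (x + 2 > 6).


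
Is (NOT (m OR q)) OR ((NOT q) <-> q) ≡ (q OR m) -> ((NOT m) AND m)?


Compare truth tables:
m | q | φ | ψ
-------------
F | F | T | T
T | F | F | F
F | T | F | F
T | T | F | F
The columns φ and ψ agree on every row.

Yes, they are logically equivalent.


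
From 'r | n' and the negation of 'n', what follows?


Disjunctive syllogism: from (P ∨ Q) and ¬P, infer Q.
One disjunct, 'n', is ruled out; the other must hold.

r


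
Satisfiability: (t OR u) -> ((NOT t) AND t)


Search for a satisfying assignment over {t, u}.
Try t=F, u=F: the formula evaluates to T.
A satisfying assignment exists.

Satisfiable.


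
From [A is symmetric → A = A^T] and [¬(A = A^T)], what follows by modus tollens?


Modus tollens: from (P → Q) and ¬Q, infer ¬P.
Q = 'A = A^T' is denied; since P → Q, P must also fail.

Not (A is symmetric).


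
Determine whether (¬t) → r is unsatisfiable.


Truth table over {r, t}:
r | t | φ
---------
F | F | F
T | F | T
F | T | T
T | T | T
Satisfying assignment at row 2: r=T, t=F gives T.

No, it is not a contradiction.


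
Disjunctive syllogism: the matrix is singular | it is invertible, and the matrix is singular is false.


Disjunctive syllogism: from (P ∨ Q) and ¬P, infer Q.
One disjunct, 'the matrix is singular', is ruled out; the other must hold.

it is invertible


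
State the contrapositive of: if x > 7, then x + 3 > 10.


The contrapositive of (P → Q) is (¬Q → ¬P); it is logically equivalent to the original.
Here P = 'x > 7' and Q = 'x + 3 > 10'.

If not (x + 3 > 10), then not (x > 7).


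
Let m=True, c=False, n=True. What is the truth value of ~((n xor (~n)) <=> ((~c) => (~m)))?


Substitute m=True, c=False, n=True:
~n = False
n xor (~n) = True xor False = True
~c = True
~m = False
(~c) => (~m) = True => False = False
(n xor (~n)) <=> ((~c) => (~m)) = True <=> False = False
~((n xor (~n)) <=> ((~c) => (~m))) = True

True


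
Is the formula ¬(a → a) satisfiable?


Check all 2 assignments over {a}:
a | φ
-----
F | F
T | F
No assignment makes the formula true.

Unsatisfiable.


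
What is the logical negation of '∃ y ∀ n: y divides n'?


Negation flips each quantifier (∀↔∃) and negates the inner predicate.
¬(∃ y ∀ n: φ) = ∀ y ∃ n: ¬φ.

∀ y ∃ n: ¬(y divides n)


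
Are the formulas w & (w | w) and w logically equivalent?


Compare truth tables:
w | φ | ψ
---------
False | False | False
True | True | True
The columns φ and ψ agree on every row.

Yes, they are logically equivalent.


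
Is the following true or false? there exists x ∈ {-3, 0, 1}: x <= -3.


Evaluate the predicate on each element: -3:T, 0:F, 1:F.
Witness x = -3 satisfies the predicate.

T


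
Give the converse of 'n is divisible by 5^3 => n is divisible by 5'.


The converse of (P → Q) is (Q → P). It is not in general equivalent to the original.
Here P = 'n is divisible by 5^3' and Q = 'n is divisible by 5'.

If n is divisible by 5, then n is divisible by 5^3.


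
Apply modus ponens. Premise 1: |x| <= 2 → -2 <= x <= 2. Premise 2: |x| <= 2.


Modus ponens: from (P → Q) and P, infer Q.
P = '|x| <= 2' is asserted, and P → Q holds, so Q follows.

-2 <= x <= 2.


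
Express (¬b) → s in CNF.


Step 1: Rewrite (¬b) → s as ¬(¬b) ∨ s.
Step 2: Eliminate any double negations (¬¬X = X).

b ∨ s


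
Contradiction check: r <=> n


Truth table over {n, r}:
n | r | φ
---------
False | False | True
True | False | False
False | True | False
True | True | True
Satisfying assignment at row 1: n=False, r=False gives True.

No, it is not a contradiction.


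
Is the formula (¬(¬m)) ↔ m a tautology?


Build the truth table over {m}:
m | φ
-----
F | T
T | T
Every row evaluates to true.

Yes, it is a tautology.


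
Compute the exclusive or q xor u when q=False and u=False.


Exclusive or is true when exactly one operand is true.
Substitute: q=False, u=False.
False xor False evaluates to False.

False


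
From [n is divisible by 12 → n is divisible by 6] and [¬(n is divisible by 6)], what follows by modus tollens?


Modus tollens: from (P → Q) and ¬Q, infer ¬P.
Q = 'n is divisible by 6' is denied; since P → Q, P must also fail.

Not (n is divisible by 12).


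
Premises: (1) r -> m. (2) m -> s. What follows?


Hypothetical syllogism: from (P → Q) and (Q → R), infer (P → R).
Chain the two implications through the shared middle term 'm'.

r -> s


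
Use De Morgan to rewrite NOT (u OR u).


De Morgan: the negation of a disjunction is the conjunction of the negations.
Distribute NOT across OR, flipping it to AND, and negate each literal.

(NOT u) AND (NOT u)


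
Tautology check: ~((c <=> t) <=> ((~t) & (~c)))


Build the truth table over {c, t}:
c | t | φ
---------
False | False | False
True | False | False
False | True | False
True | True | True
Counterexample at row 1: with c=False, t=False, the formula is False.

No, it is not a tautology.


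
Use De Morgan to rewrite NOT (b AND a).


De Morgan: the negation of a conjunction is the disjunction of the negations.
Distribute NOT across AND, flipping it to OR, and negate each literal.

(NOT b) OR (NOT a)


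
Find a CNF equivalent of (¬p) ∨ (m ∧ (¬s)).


Step 1: Distribute ∨ over ∧: (¬p) ∨ (m ∧ (¬s)) = ((¬p) ∨ m) ∧ ((¬p) ∨ (¬s)).

((¬p) ∨ m) ∧ ((¬p) ∨ (¬s))


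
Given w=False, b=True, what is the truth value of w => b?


Implication is false only when antecedent is true and consequent is false.
Substitute: w=False, b=True.
False => True evaluates to True.

True


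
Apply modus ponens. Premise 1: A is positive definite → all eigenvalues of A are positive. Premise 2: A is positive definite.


Modus ponens: from (P → Q) and P, infer Q.
P = 'A is positive definite' is asserted, and P → Q holds, so Q follows.

all eigenvalues of A are positive.


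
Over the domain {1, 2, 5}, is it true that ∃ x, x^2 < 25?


Evaluate the predicate on each element: 1:T, 2:T, 5:F.
Witness x = 1 satisfies the predicate.

T


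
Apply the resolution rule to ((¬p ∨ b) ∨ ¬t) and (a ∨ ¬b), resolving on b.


The clauses contain complementary literals b and ¬b.
Resolution eliminates this pair and disjoins the remaining literals (merging duplicates).

((¬p ∨ ¬t) ∨ a)


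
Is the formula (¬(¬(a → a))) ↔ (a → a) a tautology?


Build the truth table over {a}:
a | φ
-----
F | T
T | T
Every row evaluates to true.

Yes, it is a tautology.


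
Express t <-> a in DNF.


Step 1: t ↔ a is true exactly when both agree: (t ∧ a) ∨ (¬t ∧ ¬a).

(t AND a) OR ((NOT t) AND (NOT a))


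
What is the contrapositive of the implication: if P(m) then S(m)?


The contrapositive of (P → Q) is (¬Q → ¬P); it is logically equivalent to the original.
Here P = 'P(m)' and Q = 'S(m)'.

If not (S(m)), then not (P(m)).


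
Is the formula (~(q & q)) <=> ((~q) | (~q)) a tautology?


Build the truth table over {q}:
q | φ
-----
False | True
True | True
Every row evaluates to true.

Yes, it is a tautology.


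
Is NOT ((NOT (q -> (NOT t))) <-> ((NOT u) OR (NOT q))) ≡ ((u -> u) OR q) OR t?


Compare truth tables:
q | t | u | φ | ψ
-----------------
F | F | F | T | T
T | F | F | T | T
F | T | F | T | T
T | T | F | F | T
F | F | T | T | T
T | F | T | F | T
F | T | T | T | T
T | T | T | T | T
They differ at row 4 (q=T, t=T, u=F): φ=F but ψ=T.

No, they are not logically equivalent.


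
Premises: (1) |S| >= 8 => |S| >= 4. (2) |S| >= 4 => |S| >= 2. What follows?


Hypothetical syllogism: from (P → Q) and (Q → R), infer (P → R).
Chain the two implications through the shared middle term '|S| >= 4'.

|S| >= 8 => |S| >= 2


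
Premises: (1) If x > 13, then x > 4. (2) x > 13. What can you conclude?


Modus ponens: from (P → Q) and P, infer Q.
P = 'x > 13' is asserted, and P → Q holds, so Q follows.

x > 4.


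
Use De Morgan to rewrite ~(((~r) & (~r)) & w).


De Morgan: the negation of a conjunction is the disjunction of the negations.
Distribute ~ across &, flipping it to |, and negate each literal.

(r | r) | (~w)


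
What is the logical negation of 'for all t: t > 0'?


¬(for all x: φ) = there exists x: ¬φ, and ¬(there exists x: φ) = for all x: ¬φ.
Apply to the universal statement.

there exists t: NOT(t > 0)


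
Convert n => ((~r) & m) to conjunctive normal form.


Step 1: Rewrite n → ((¬r) ∧ m) as ¬n ∨ ((¬r) ∧ m).
Step 2: Distribute ∨ over ∧.

((~n) | (~r)) & ((~n) | m)


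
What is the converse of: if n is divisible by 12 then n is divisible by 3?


The converse of (P → Q) is (Q → P). It is not in general equivalent to the original.
Here P = 'n is divisible by 12' and Q = 'n is divisible by 3'.

If n is divisible by 3, then n is divisible by 12.


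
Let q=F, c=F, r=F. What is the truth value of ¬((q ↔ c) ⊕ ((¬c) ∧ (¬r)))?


Substitute q=F, c=F, r=F:
q ↔ c = F ↔ F = T
¬c = T
¬r = T
(¬c) ∧ (¬r) = T ∧ T = T
(q ↔ c) ⊕ ((¬c) ∧ (¬r)) = T ⊕ T = F
¬((q ↔ c) ⊕ ((¬c) ∧ (¬r))) = T

T


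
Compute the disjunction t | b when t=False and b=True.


Disjunction is false only when both operands are false.
Substitute: t=False, b=True.
False | True evaluates to True.

True


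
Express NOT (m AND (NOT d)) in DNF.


Step 1: Apply De Morgan: ¬(m ∧ (¬d)) = ¬m ∨ ¬(¬d).
Step 2: Eliminate any double negations (¬¬X = X).

(NOT m) OR d


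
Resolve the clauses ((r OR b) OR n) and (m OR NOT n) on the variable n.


The clauses contain complementary literals n and NOTn.
Resolution eliminates this pair and disjoins the remaining literals (merging duplicates).

((r OR b) OR m)


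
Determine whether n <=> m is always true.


Build the truth table over {m, n}:
m | n | φ
---------
False | False | True
True | False | False
False | True | False
True | True | True
Counterexample at row 2: with m=True, n=False, the formula is False.

No, it is not a tautology.


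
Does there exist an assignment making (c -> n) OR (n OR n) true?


Search for a satisfying assignment over {c, n}.
Try c=F, n=F: the formula evaluates to T.
A satisfying assignment exists.

Satisfiable.


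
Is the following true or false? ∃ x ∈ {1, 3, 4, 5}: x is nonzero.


Evaluate the predicate on each element: 1:T, 3:T, 4:T, 5:T.
Witness x = 1 satisfies the predicate.

T


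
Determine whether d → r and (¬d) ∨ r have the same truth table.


Compare truth tables:
d | r | φ | ψ
-------------
F | F | T | T
T | F | F | F
F | T | T | T
T | T | T | T
The columns φ and ψ agree on every row.

Yes, they are logically equivalent.


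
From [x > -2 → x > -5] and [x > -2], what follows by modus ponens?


Modus ponens: from (P → Q) and P, infer Q.
P = 'x > -2' is asserted, and P → Q holds, so Q follows.

x > -5.


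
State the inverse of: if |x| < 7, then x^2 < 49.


The inverse of (P → Q) is (¬P → ¬Q). It is equivalent to the converse, not to the original.
Here P = '|x| < 7' and Q = 'x^2 < 49'.

If not (|x| < 7), then not (x^2 < 49).


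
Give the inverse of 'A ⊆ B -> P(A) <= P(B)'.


The inverse of (P → Q) is (¬P → ¬Q). It is equivalent to the converse, not to the original.
Here P = 'A ⊆ B' and Q = 'P(A) <= P(B)'.

If not (A ⊆ B), then not (P(A) <= P(B)).


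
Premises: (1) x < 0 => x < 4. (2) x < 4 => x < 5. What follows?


Hypothetical syllogism: from (P → Q) and (Q → R), infer (P → R).
Chain the two implications through the shared middle term 'x < 4'.

x < 0 => x < 5


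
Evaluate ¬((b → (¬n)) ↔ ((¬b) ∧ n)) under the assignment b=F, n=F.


Substitute b=F, n=F:
¬n = T
b → (¬n) = F → T = T
¬b = T
(¬b) ∧ n = T ∧ F = F
(b → (¬n)) ↔ ((¬b) ∧ n) = T ↔ F = F
¬((b → (¬n)) ↔ ((¬b) ∧ n)) = T

T


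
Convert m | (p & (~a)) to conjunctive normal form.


Step 1: Distribute ∨ over ∧: m ∨ (p ∧ (¬a)) = (m ∨ p) ∧ (m ∨ (¬a)).

(m | p) & (m | (~a))


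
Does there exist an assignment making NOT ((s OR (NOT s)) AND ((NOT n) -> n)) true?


Search for a satisfying assignment over {n, s}.
Try n=F, s=F: the formula evaluates to T.
A satisfying assignment exists.

Satisfiable.


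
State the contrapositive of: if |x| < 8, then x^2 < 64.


The contrapositive of (P → Q) is (¬Q → ¬P); it is logically equivalent to the original.
Here P = '|x| < 8' and Q = 'x^2 < 64'.

If not (x^2 < 64), then not (|x| < 8).


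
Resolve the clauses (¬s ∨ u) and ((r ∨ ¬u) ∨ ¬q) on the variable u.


The clauses contain complementary literals u and ¬u.
Resolution eliminates this pair and disjoins the remaining literals (merging duplicates).

((¬s ∨ r) ∨ ¬q)


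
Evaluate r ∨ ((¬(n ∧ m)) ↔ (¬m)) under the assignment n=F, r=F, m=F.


Substitute n=F, r=F, m=F:
n ∧ m = F ∧ F = F
¬(n ∧ m) = T
¬m = T
(¬(n ∧ m)) ↔ (¬m) = T ↔ T = T
r ∨ ((¬(n ∧ m)) ↔ (¬m)) = F ∨ T = T

T


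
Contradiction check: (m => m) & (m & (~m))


Truth table over {m}:
m | φ
-----
False | False
True | False
Every row is false.

Yes, it is a contradiction.


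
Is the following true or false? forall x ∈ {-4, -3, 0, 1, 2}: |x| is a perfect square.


Evaluate the predicate on each element: -4:True, -3:False, 0:True, 1:True, 2:False.
Counterexample x = -3 fails the predicate.

False


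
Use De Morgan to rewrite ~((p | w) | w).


De Morgan: the negation of a disjunction is the conjunction of the negations.
Distribute ~ across |, flipping it to &, and negate each literal.

((~p) & (~w)) & (~w)


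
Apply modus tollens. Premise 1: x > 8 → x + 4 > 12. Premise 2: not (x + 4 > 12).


Modus tollens: from (P → Q) and ¬Q, infer ¬P.
Q = 'x + 4 > 12' is denied; since P → Q, P must also fail.

Not (x > 8).


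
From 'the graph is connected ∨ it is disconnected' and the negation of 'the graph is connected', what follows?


Disjunctive syllogism: from (P ∨ Q) and ¬P, infer Q.
One disjunct, 'the graph is connected', is ruled out; the other must hold.

it is disconnected


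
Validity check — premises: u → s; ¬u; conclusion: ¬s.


This is denying the antecedent (fallacy). There exist truth assignments where the premises are all true but the conclusion is false.

Invalid.


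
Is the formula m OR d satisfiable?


Search for a satisfying assignment over {d, m}.
Try d=T, m=F: the formula evaluates to T.
A satisfying assignment exists.

Satisfiable.


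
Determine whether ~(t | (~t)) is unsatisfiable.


Truth table over {t}:
t | φ
-----
False | False
True | False
Every row is false.

Yes, it is a contradiction.


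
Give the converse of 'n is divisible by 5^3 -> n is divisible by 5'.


The converse of (P → Q) is (Q → P). It is not in general equivalent to the original.
Here P = 'n is divisible by 5^3' and Q = 'n is divisible by 5'.

If n is divisible by 5, then n is divisible by 5^3.


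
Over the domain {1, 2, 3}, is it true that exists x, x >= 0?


Evaluate the predicate on each element: 1:True, 2:True, 3:True.
Witness x = 1 satisfies the predicate.

True


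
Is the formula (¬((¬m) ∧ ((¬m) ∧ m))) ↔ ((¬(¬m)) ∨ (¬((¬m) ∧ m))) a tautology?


Build the truth table over {m}:
m | φ
-----
F | T
T | T
Every row evaluates to true.

Yes, it is a tautology.


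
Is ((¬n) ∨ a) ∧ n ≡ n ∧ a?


Compare truth tables:
a | n | φ | ψ
-------------
F | F | F | F
T | F | F | F
F | T | F | F
T | T | T | T
The columns φ and ψ agree on every row.

Yes, they are logically equivalent.


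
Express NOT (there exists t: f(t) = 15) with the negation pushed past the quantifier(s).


¬(for all x: φ) = there exists x: ¬φ, and ¬(there exists x: φ) = for all x: ¬φ.
Apply to the existential statement.

for all t: NOT(f(t) = 15)


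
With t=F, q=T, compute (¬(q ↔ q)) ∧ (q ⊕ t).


Substitute t=F, q=T:
q ↔ q = T ↔ T = T
¬(q ↔ q) = F
q ⊕ t = T ⊕ F = T
(¬(q ↔ q)) ∧ (q ⊕ t) = F ∧ T = F

F


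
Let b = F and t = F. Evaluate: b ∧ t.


Conjunction is true only when both operands are true.
Substitute: b=F, t=F.
F ∧ F evaluates to F.

F


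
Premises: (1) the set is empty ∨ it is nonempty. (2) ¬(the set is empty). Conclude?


Disjunctive syllogism: from (P ∨ Q) and ¬P, infer Q.
One disjunct, 'the set is empty', is ruled out; the other must hold.

it is nonempty


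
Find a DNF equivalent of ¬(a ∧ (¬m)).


Step 1: Apply De Morgan: ¬(a ∧ (¬m)) = ¬a ∨ ¬(¬m).
Step 2: Eliminate any double negations (¬¬X = X).

(¬a) ∨ m


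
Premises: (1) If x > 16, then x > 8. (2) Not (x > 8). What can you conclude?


Modus tollens: from (P → Q) and ¬Q, infer ¬P.
Q = 'x > 8' is denied; since P → Q, P must also fail.

Not (x > 16).


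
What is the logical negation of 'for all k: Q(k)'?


¬(for all x: φ) = there exists x: ¬φ, and ¬(there exists x: φ) = for all x: ¬φ.
Apply to the universal statement.

there exists k: NOT(Q(k))


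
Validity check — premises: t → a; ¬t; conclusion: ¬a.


This is denying the antecedent (fallacy). There exist truth assignments where the premises are all true but the conclusion is false.

Invalid.


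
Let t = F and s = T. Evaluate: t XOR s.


Exclusive or is true when exactly one operand is true.
Substitute: t=F, s=T.
F XOR T evaluates to T.

T


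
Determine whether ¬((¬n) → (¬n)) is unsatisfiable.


Truth table over {n}:
n | φ
-----
F | F
T | F
Every row is false.

Yes, it is a contradiction.


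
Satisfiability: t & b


Search for a satisfying assignment over {b, t}.
Try b=True, t=True: the formula evaluates to True.
A satisfying assignment exists.

Satisfiable.


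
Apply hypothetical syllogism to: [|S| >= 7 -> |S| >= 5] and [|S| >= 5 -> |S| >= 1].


Hypothetical syllogism: from (P → Q) and (Q → R), infer (P → R).
Chain the two implications through the shared middle term '|S| >= 5'.

|S| >= 7 -> |S| >= 1


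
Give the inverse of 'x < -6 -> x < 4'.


The inverse of (P → Q) is (¬P → ¬Q). It is equivalent to the converse, not to the original.
Here P = 'x < -6' and Q = 'x < 4'.

If not (x < -6), then not (x < 4).


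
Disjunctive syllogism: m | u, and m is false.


Disjunctive syllogism: from (P ∨ Q) and ¬P, infer Q.
One disjunct, 'm', is ruled out; the other must hold.

u


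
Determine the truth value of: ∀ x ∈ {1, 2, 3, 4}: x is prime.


Evaluate the predicate on each element: 1:F, 2:T, 3:T, 4:F.
Counterexample x = 1 fails the predicate.

F


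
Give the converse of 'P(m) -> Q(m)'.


The converse of (P → Q) is (Q → P). It is not in general equivalent to the original.
Here P = 'P(m)' and Q = 'Q(m)'.

If Q(m), then P(m).


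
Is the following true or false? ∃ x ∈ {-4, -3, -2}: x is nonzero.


Evaluate the predicate on each element: -4:T, -3:T, -2:T.
Witness x = -4 satisfies the predicate.

T


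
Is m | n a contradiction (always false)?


Truth table over {m, n}:
m | n | φ
---------
False | False | False
True | False | True
False | True | True
True | True | True
Satisfying assignment at row 2: m=True, n=False gives True.

No, it is not a contradiction.


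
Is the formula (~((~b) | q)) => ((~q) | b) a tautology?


Build the truth table over {b, q}:
b | q | φ
---------
False | False | True
True | False | True
False | True | True
True | True | True
Every row evaluates to true.

Yes, it is a tautology.


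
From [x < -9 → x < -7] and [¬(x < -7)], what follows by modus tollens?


Modus tollens: from (P → Q) and ¬Q, infer ¬P.
Q = 'x < -7' is denied; since P → Q, P must also fail.

Not (x < -9).


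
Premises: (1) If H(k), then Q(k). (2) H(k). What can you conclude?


Modus ponens: from (P → Q) and P, infer Q.
P = 'H(k)' is asserted, and P → Q holds, so Q follows.

Q(k).


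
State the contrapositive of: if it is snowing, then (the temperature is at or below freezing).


The contrapositive of (P → Q) is (¬Q → ¬P); it is logically equivalent to the original.
Here P = 'it is snowing' and Q = '(the temperature is at or below freezing)'.

If not ((the temperature is at or below freezing)), then not (it is snowing).


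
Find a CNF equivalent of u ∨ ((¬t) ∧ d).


Step 1: Distribute ∨ over ∧: u ∨ ((¬t) ∧ d) = (u ∨ (¬t)) ∧ (u ∨ d).

(u ∨ (¬t)) ∧ (u ∨ d)


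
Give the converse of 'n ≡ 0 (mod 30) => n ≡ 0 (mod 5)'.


The converse of (P → Q) is (Q → P). It is not in general equivalent to the original.
Here P = 'n ≡ 0 (mod 30)' and Q = 'n ≡ 0 (mod 5)'.

If n ≡ 0 (mod 5), then n ≡ 0 (mod 30).


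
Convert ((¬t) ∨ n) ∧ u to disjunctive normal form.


Step 1: Distribute ∧ over ∨: ((¬t) ∨ n) ∧ u = ((¬t) ∧ u) ∨ (n ∧ u).

((¬t) ∧ u) ∨ (n ∧ u)


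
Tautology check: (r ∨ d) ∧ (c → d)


Build the truth table over {c, d, r}:
c | d | r | φ
-------------
F | F | F | F
T | F | F | F
F | T | F | T
T | T | F | T
F | F | T | T
T | F | T | F
F | T | T | T
T | T | T | T
Counterexample at row 1: with c=F, d=F, r=F, the formula is F.

No, it is not a tautology.


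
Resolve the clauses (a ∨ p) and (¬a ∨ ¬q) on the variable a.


The clauses contain complementary literals a and ¬a.
Resolution eliminates this pair and disjoins the remaining literals (merging duplicates).

(p ∨ ¬q)


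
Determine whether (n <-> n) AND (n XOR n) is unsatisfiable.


Truth table over {n}:
n | φ
-----
F | F
T | F
Every row is false.

Yes, it is a contradiction.


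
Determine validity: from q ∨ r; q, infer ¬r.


This is affirming a disjunct (fallacy). There exist truth assignments where the premises are all true but the conclusion is false.

Invalid.


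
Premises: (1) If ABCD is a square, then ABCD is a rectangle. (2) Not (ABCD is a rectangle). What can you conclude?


Modus tollens: from (P → Q) and ¬Q, infer ¬P.
Q = 'ABCD is a rectangle' is denied; since P → Q, P must also fail.

Not (ABCD is a square).


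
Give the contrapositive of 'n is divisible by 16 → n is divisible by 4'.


The contrapositive of (P → Q) is (¬Q → ¬P); it is logically equivalent to the original.
Here P = 'n is divisible by 16' and Q = 'n is divisible by 4'.

If not (n is divisible by 4), then not (n is divisible by 16).


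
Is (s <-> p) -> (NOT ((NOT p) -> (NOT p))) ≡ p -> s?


Compare truth tables:
p | s | φ | ψ
-------------
F | F | F | T
T | F | T | F
F | T | T | T
T | T | F | T
They differ at row 1 (p=F, s=F): φ=F but ψ=T.

No, they are not logically equivalent.


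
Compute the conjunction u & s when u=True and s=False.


Conjunction is true only when both operands are true.
Substitute: u=True, s=False.
True & False evaluates to False.

False


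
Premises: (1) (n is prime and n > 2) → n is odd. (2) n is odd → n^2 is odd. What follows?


Hypothetical syllogism: from (P → Q) and (Q → R), infer (P → R).
Chain the two implications through the shared middle term 'n is odd'.

(n is prime and n > 2) → n^2 is odd


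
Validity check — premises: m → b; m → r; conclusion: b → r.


This is (no valid rule). There exist truth assignments where the premises are all true but the conclusion is false.

Invalid.


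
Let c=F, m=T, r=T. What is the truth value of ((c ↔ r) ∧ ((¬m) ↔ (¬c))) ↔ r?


Substitute c=F, m=T, r=T:
c ↔ r = F ↔ T = F
¬m = F
¬c = T
(¬m) ↔ (¬c) = F ↔ T = F
(c ↔ r) ∧ ((¬m) ↔ (¬c)) = F ∧ F = F
((c ↔ r) ∧ ((¬m) ↔ (¬c))) ↔ r = F ↔ T = F

F


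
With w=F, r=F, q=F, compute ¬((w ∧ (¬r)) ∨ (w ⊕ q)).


Substitute w=F, r=F, q=F:
¬r = T
w ∧ (¬r) = F ∧ T = F
w ⊕ q = F ⊕ F = F
(w ∧ (¬r)) ∨ (w ⊕ q) = F ∨ F = F
¬((w ∧ (¬r)) ∨ (w ⊕ q)) = T

T


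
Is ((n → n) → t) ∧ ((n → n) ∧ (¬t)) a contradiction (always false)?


Truth table over {n, t}:
n | t | φ
---------
F | F | F
T | F | F
F | T | F
T | T | F
Every row is false.

Yes, it is a contradiction.


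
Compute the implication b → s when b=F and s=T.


Implication is false only when antecedent is true and consequent is false.
Substitute: b=F, s=T.
F → T evaluates to T.

T


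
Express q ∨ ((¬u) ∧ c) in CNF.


Step 1: Distribute ∨ over ∧: q ∨ ((¬u) ∧ c) = (q ∨ (¬u)) ∧ (q ∨ c).

(q ∨ (¬u)) ∧ (q ∨ c)


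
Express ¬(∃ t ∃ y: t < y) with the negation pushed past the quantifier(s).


Negation flips each quantifier (∀↔∃) and negates the inner predicate.
¬(∃ t ∃ y: φ) = ∀ t ∀ y: ¬φ.

∀ t ∀ y: ¬(t < y)


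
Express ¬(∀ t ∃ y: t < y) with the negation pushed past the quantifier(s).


Negation flips each quantifier (∀↔∃) and negates the inner predicate.
¬(∀ t ∃ y: φ) = ∃ t ∀ y: ¬φ.

∃ t ∀ y: ¬(t < y)


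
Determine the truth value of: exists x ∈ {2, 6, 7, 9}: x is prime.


Evaluate the predicate on each element: 2:True, 6:False, 7:True, 9:False.
Witness x = 2 satisfies the predicate.

True


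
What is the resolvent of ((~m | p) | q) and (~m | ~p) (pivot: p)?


The clauses contain complementary literals p and ~p.
Resolution eliminates this pair and disjoins the remaining literals (merging duplicates).

(~m | q)


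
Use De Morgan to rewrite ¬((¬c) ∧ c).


De Morgan: the negation of a conjunction is the disjunction of the negations.
Distribute ¬ across ∧, flipping it to ∨, and negate each literal.

c ∨ (¬c)


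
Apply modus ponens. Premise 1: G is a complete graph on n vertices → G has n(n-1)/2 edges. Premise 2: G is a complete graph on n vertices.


Modus ponens: from (P → Q) and P, infer Q.
P = 'G is a complete graph on n vertices' is asserted, and P → Q holds, so Q follows.

G has n(n-1)/2 edges.


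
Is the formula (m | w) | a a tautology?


Build the truth table over {a, m, w}:
a | m | w | φ
-------------
False | False | False | False
True | False | False | True
False | True | False | True
True | True | False | True
False | False | True | True
True | False | True | True
False | True | True | True
True | True | True | True
Counterexample at row 1: with a=False, m=False, w=False, the formula is False.

No, it is not a tautology.


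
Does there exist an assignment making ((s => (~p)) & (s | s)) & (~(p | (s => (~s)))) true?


Search for a satisfying assignment over {p, s}.
Try p=False, s=True: the formula evaluates to True.
A satisfying assignment exists.

Satisfiable.


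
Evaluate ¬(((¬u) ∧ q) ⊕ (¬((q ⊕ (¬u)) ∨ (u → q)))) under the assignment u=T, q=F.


Substitute u=T, q=F:
¬u = F
(¬u) ∧ q = F ∧ F = F
¬u = F
q ⊕ (¬u) = F ⊕ F = F
u → q = T → F = F
(q ⊕ (¬u)) ∨ (u → q) = F ∨ F = F
¬((q ⊕ (¬u)) ∨ (u → q)) = T
((¬u) ∧ q) ⊕ (¬((q ⊕ (¬u)) ∨ (u → q))) = F ⊕ T = T
¬(((¬u) ∧ q) ⊕ (¬((q ⊕ (¬u)) ∨ (u → q)))) = F

F


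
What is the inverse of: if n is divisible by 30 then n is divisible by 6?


The inverse of (P → Q) is (¬P → ¬Q). It is equivalent to the converse, not to the original.
Here P = 'n is divisible by 30' and Q = 'n is divisible by 6'.

If not (n is divisible by 30), then not (n is divisible by 6).


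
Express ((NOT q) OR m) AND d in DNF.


Step 1: Distribute ∧ over ∨: ((¬q) ∨ m) ∧ d = ((¬q) ∧ d) ∨ (m ∧ d).

((NOT q) AND d) OR (m AND d)


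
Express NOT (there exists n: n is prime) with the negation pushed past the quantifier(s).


¬(for all x: φ) = there exists x: ¬φ, and ¬(there exists x: φ) = for all x: ¬φ.
Apply to the existential statement.

for all n: NOT(n is prime)


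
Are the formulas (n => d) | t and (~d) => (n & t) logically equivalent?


Compare truth tables:
d | n | t | φ | ψ
-----------------
False | False | False | True | False
True | False | False | True | True
False | True | False | False | False
True | True | False | True | True
False | False | True | True | False
True | False | True | True | True
False | True | True | True | True
True | True | True | True | True
They differ at row 1 (d=False, n=False, t=False): φ=True but ψ=False.

No, they are not logically equivalent.


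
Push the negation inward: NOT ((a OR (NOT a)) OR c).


De Morgan: the negation of a disjunction is the conjunction of the negations.
Distribute NOT across OR, flipping it to AND, and negate each literal.

((NOT a) AND a) AND (NOT c)


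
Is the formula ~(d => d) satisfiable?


Check all 2 assignments over {d}:
d | φ
-----
False | False
True | False
No assignment makes the formula true.

Unsatisfiable.


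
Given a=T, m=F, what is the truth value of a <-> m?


Biconditional is true when both operands have the same truth value.
Substitute: a=T, m=F.
T <-> F evaluates to F.

F


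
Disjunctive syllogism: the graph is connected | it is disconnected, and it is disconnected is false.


Disjunctive syllogism: from (P ∨ Q) and ¬P, infer Q.
One disjunct, 'it is disconnected', is ruled out; the other must hold.

the graph is connected
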